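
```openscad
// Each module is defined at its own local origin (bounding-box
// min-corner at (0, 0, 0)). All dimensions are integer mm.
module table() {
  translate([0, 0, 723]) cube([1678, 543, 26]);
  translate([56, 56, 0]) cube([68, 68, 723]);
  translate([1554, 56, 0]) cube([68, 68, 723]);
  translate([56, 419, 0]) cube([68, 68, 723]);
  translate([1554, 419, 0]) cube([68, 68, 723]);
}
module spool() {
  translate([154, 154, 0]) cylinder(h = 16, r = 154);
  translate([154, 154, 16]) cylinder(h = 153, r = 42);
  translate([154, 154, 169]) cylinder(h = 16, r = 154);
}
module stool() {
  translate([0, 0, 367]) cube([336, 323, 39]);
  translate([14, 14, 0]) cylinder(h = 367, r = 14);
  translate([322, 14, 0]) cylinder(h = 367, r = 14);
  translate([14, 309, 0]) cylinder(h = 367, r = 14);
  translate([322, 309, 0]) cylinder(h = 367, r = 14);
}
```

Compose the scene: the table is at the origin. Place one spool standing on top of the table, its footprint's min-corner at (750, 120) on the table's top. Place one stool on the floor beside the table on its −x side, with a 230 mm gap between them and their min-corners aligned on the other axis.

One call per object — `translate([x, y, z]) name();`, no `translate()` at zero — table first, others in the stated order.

table();
translate([750, 120, 749]) spool();
translate([-566, 0, 0]) stool();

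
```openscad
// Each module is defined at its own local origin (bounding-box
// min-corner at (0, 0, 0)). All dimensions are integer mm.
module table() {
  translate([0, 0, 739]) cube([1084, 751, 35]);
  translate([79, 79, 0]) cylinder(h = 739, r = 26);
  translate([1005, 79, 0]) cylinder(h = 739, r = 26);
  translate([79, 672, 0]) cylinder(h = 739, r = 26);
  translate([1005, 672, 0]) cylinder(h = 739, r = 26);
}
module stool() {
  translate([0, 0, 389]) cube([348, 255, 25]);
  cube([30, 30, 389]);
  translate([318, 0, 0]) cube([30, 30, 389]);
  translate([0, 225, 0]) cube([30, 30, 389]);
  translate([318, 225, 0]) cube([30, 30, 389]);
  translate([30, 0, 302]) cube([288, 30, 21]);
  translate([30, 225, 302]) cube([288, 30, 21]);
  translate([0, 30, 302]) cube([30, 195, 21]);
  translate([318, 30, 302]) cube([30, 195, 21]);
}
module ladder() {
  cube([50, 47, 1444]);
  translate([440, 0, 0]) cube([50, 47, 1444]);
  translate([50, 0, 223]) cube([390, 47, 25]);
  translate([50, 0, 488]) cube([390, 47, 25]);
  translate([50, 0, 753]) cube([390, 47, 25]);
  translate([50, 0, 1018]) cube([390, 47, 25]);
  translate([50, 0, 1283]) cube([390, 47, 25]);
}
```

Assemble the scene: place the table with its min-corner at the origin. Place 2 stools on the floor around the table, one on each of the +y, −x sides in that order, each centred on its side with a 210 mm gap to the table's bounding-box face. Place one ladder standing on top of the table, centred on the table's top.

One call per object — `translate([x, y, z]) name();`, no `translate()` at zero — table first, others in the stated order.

table();
translate([368, 961, 0]) stool();
translate([-558, 248, 0]) stool();
translate([297, 352, 774]) ladder();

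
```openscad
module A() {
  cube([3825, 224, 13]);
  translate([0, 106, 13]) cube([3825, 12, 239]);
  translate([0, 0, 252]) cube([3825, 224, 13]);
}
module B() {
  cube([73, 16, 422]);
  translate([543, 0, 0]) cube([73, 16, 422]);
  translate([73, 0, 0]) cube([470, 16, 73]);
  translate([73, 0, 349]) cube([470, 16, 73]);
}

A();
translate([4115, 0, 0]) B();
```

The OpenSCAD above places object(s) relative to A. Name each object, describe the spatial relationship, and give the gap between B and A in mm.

The picture frame's nearest face is 290 mm from the I-beam's +x face.

A is an I-beam. B is a picture frame. The picture frame is on the floor beside the I-beam on its +x side. The gap between the picture frame and the I-beam is 290 mm.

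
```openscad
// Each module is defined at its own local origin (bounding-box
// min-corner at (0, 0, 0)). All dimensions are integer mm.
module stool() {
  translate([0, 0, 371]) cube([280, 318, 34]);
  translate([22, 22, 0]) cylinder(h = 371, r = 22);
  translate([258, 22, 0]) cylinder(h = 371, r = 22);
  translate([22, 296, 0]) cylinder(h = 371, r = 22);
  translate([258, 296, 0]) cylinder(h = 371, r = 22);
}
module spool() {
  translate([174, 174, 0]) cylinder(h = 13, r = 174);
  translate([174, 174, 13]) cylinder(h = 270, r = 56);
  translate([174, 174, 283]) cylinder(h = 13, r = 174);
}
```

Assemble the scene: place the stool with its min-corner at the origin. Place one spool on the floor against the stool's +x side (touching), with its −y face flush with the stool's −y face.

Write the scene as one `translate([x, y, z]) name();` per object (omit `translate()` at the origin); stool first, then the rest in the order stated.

stool();
translate([280, 0, 0]) spool();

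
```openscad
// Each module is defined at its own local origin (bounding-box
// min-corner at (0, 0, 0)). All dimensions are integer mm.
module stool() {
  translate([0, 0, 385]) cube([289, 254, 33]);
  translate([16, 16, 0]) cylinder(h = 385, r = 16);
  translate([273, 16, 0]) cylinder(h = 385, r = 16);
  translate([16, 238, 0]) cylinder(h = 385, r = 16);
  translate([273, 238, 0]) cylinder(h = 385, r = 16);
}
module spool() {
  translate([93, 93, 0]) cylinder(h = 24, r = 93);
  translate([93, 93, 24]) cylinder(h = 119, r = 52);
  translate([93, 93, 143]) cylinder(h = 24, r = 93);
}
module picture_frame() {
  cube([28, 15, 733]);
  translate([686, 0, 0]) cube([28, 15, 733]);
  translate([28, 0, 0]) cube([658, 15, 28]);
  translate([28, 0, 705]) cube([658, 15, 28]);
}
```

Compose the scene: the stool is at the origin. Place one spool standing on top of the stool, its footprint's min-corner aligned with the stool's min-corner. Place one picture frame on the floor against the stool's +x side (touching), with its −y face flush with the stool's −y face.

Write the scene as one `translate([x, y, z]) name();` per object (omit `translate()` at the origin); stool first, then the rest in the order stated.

stool();
translate([0, 0, 418]) spool();
translate([289, 0, 0]) picture_frame();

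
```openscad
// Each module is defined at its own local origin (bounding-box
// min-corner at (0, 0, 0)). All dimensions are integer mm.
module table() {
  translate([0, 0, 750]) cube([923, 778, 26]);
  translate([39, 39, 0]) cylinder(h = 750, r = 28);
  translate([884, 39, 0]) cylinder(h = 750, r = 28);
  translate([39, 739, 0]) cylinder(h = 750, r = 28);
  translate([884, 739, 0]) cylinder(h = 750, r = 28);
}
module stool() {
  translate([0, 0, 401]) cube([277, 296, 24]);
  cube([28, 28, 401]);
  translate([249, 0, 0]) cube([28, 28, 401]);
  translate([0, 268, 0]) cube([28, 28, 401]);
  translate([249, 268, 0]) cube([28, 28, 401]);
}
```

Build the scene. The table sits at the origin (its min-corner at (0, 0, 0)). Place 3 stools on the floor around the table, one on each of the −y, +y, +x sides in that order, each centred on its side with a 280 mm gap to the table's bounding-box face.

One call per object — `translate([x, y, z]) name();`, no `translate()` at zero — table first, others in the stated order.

table();
translate([323, -576, 0]) stool();
translate([323, 1058, 0]) stool();
translate([1203, 241, 0]) stool();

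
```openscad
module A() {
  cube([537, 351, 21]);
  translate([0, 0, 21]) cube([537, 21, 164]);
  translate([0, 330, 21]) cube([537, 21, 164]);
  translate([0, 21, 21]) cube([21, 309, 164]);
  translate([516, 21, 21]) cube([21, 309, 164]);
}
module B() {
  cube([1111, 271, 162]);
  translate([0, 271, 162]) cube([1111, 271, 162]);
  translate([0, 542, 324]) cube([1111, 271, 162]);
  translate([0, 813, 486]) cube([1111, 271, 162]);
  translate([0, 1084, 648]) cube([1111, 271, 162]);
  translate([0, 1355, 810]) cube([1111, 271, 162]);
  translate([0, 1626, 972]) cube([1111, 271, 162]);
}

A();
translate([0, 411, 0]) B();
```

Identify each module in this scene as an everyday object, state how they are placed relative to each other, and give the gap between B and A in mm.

A is an open box. B is a staircase. The staircase is on the floor beside the open box on its +y side. The gap between the staircase and the open box is 60 mm.

The staircase's nearest face is 60 mm from the open box's +y face.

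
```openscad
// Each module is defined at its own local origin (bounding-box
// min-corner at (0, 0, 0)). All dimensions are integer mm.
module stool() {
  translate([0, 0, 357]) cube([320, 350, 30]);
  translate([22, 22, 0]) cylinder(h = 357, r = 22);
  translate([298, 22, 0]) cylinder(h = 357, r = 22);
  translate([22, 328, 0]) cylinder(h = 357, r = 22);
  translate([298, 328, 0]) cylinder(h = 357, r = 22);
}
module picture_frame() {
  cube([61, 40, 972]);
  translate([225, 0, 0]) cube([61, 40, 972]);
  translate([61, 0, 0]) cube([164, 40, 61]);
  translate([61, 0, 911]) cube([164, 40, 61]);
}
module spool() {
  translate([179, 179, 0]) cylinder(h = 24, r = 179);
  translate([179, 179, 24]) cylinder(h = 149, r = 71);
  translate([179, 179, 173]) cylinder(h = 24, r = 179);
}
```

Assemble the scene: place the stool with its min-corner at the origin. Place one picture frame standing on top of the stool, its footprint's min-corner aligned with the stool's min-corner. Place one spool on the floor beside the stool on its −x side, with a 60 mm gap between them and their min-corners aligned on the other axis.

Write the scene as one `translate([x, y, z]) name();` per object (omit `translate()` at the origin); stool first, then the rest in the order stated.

stool();
translate([0, 0, 387]) picture_frame();
translate([-418, 0, 0]) spool();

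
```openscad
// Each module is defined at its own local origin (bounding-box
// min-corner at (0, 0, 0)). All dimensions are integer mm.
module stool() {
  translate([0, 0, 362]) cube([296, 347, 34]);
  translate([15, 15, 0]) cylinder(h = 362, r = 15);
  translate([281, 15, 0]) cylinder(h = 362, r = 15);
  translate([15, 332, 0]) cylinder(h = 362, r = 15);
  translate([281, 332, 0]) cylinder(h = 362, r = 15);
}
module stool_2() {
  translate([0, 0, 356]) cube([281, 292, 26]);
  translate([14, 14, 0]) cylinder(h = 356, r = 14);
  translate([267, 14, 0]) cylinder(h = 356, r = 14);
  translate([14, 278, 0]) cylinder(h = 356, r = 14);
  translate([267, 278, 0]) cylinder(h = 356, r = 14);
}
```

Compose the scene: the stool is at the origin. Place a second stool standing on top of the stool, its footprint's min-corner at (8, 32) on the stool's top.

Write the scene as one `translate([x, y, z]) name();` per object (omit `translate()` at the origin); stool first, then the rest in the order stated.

stool();
translate([8, 32, 396]) stool_2();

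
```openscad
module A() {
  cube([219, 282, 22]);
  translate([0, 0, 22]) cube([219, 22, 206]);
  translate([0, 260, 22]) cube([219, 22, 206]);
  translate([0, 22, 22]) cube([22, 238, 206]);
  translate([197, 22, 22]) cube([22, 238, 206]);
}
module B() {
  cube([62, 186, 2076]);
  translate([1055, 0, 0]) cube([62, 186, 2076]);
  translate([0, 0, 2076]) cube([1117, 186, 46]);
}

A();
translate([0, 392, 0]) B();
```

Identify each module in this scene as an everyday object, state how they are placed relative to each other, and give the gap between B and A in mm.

A is an open box. B is a door frame. The door frame is on the floor beside the open box on its +y side. The gap between the door frame and the open box is 110 mm.

The door frame's nearest face is 110 mm from the open box's +y face.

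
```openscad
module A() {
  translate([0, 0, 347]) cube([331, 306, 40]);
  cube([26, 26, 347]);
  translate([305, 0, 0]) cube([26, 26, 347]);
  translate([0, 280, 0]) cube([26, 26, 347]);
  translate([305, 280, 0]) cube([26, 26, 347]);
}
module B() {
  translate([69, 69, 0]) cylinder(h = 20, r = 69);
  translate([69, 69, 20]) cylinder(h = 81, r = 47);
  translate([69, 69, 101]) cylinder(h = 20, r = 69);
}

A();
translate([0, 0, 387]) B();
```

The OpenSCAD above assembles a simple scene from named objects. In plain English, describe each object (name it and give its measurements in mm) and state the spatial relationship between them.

A is a four-legged stool. The seat is 331×306 mm, 40 mm thick, top at z = 387 mm. It stands on four square legs, each 26×26 mm in cross-section, from z = 0 to the seat underside, each flush with a corner of the seat.

B is a spool: two coaxial disc flanges of radius 69 mm and thickness 20 mm, joined by a core cylinder of radius 47 mm and height 81 mm. The lower flange rests on z = 0 and the three cylinders share a vertical axis.

The spool is on top of the stool.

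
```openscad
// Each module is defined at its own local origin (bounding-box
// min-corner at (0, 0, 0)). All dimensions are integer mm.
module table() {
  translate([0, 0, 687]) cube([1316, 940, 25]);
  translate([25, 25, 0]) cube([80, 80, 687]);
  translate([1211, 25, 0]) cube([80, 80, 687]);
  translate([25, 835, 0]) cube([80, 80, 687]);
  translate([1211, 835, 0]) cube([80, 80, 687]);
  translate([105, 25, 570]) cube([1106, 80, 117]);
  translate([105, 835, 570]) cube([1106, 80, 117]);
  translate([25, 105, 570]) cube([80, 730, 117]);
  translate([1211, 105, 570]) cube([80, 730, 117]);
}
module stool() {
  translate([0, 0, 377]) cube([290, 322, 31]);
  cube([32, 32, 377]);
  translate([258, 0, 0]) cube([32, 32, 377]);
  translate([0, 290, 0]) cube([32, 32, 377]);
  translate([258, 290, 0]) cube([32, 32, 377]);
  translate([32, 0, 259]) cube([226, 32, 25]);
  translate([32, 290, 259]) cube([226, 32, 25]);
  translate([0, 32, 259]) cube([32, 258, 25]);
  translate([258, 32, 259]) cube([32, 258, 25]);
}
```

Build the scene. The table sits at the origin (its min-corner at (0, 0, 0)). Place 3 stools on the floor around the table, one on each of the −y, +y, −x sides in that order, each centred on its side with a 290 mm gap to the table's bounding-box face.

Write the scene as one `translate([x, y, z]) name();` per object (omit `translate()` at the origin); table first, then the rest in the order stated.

table();
translate([513, -612, 0]) stool();
translate([513, 1230, 0]) stool();
translate([-580, 309, 0]) stool();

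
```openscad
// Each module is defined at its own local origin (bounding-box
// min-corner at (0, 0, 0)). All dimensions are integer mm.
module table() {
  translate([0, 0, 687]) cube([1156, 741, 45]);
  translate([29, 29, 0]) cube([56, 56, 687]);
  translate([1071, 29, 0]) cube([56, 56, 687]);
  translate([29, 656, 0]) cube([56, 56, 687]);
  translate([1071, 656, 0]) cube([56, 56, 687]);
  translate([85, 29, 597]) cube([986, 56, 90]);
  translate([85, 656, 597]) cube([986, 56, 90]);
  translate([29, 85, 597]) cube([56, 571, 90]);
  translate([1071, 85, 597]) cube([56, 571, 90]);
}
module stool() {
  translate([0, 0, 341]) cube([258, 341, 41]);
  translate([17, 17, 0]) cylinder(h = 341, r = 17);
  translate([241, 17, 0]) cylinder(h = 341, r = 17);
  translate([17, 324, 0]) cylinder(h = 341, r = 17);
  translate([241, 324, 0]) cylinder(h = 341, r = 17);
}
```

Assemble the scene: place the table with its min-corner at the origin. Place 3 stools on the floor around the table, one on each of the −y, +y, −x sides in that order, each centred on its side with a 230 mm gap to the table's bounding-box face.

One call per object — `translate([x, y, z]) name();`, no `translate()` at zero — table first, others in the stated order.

table();
translate([449, -571, 0]) stool();
translate([449, 971, 0]) stool();
translate([-488, 200, 0]) stool();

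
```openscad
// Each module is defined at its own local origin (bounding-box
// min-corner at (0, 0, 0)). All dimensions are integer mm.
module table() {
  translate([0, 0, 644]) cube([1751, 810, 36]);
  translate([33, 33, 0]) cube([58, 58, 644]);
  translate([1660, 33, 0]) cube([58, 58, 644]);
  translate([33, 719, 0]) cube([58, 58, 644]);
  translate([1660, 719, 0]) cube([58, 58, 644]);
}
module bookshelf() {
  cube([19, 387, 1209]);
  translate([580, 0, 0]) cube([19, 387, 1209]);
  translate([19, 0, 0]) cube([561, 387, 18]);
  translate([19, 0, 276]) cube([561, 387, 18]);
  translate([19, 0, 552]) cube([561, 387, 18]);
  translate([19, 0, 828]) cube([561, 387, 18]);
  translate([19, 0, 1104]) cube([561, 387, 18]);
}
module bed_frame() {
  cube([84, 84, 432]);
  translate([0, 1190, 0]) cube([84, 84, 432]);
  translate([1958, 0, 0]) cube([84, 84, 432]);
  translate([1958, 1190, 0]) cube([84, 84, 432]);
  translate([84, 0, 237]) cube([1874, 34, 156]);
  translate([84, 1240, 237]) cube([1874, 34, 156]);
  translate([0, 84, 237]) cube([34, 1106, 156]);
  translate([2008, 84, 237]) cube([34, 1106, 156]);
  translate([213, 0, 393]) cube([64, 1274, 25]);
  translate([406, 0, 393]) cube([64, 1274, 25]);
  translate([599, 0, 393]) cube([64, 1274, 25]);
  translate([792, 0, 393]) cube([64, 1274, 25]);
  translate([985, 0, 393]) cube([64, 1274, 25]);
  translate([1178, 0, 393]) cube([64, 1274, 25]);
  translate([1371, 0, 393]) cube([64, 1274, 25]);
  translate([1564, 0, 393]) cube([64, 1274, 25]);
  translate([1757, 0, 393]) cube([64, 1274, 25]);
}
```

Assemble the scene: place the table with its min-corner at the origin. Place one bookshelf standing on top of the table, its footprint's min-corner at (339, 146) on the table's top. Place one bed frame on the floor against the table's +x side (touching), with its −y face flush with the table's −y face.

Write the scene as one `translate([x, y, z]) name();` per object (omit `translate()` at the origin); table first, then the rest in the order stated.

table();
translate([339, 146, 680]) bookshelf();
translate([1751, 0, 0]) bed_frame();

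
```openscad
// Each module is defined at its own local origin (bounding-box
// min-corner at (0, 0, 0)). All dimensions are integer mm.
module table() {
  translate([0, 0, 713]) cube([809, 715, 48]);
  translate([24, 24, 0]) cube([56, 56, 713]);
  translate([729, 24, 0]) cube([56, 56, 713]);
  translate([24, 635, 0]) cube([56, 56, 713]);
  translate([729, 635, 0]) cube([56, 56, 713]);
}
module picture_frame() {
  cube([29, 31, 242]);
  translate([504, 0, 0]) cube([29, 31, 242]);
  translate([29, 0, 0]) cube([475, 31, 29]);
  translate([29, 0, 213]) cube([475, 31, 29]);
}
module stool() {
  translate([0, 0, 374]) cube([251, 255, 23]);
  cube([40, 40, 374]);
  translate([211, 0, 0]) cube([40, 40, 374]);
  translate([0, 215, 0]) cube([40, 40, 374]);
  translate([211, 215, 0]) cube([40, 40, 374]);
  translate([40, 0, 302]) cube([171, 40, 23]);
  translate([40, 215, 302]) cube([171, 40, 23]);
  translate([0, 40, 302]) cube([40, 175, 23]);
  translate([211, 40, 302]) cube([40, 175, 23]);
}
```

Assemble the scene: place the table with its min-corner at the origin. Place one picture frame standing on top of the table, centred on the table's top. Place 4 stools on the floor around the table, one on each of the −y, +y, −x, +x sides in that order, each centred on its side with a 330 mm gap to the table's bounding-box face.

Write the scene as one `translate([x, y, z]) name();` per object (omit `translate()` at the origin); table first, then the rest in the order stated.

table();
translate([138, 342, 761]) picture_frame();
translate([279, -585, 0]) stool();
translate([279, 1045, 0]) stool();
translate([-581, 230, 0]) stool();
translate([1139, 230, 0]) stool();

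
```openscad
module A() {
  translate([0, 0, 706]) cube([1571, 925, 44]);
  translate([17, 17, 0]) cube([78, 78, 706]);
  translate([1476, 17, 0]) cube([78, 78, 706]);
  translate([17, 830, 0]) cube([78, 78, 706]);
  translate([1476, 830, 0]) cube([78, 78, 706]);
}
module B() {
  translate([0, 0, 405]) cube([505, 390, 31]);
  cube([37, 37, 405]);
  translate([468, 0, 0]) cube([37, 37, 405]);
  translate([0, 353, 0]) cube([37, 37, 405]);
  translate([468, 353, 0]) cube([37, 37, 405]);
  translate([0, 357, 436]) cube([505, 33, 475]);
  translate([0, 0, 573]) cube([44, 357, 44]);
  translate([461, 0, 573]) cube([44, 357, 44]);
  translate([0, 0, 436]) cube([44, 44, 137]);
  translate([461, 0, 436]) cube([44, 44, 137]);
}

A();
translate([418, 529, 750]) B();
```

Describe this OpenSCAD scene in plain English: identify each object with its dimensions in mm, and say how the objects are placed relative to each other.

A is a table with a 1571×925 mm rectangular top, 44 mm thick, top surface at z = 750 mm, supported by four 78×78 mm square legs, each inset 17 mm from the nearest pair of top edges, running from the floor.

B is a chair: 505×390 mm seat, 31 mm thick, top at z = 436 mm, on four 37 mm square corner legs flush with the seat edges. A 33 mm thick backrest slab spans the full seat width, extending 475 mm above the seat top, its back face flush with the seat's +y edge. Two armrests of 44×44 mm section run along each side from the seat's front edge to the front of the backrest, top faces 181 mm above the seat top and outer faces flush with the seat's x-edges; a 44×44 mm post under the front of each armrest stands on the seat at the front corner.

The chair is on top of the table.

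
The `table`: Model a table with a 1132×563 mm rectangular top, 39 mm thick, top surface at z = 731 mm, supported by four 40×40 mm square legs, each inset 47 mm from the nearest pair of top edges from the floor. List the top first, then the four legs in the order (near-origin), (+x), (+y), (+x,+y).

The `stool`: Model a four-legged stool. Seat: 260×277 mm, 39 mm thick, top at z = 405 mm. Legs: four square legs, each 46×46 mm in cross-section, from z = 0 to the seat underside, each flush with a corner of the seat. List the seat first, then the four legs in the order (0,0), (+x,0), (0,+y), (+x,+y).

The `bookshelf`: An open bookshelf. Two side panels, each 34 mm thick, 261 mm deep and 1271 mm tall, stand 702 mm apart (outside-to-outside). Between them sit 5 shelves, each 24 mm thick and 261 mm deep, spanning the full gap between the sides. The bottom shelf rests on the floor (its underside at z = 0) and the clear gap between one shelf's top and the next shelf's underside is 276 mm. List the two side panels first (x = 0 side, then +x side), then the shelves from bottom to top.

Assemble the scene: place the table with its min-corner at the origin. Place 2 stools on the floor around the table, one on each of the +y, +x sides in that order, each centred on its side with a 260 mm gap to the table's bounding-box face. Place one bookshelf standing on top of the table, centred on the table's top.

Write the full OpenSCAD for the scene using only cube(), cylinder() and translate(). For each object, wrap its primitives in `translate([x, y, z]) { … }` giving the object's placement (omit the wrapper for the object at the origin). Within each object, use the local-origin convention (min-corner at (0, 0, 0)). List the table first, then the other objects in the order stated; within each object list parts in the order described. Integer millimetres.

translate([0, 0, 692]) cube([1132, 563, 39]);
translate([47, 47, 0]) cube([40, 40, 692]);
translate([1045, 47, 0]) cube([40, 40, 692]);
translate([47, 476, 0]) cube([40, 40, 692]);
translate([1045, 476, 0]) cube([40, 40, 692]);
translate([436, 823, 0]) {
  translate([0, 0, 366]) cube([260, 277, 39]);
  cube([46, 46, 366]);
  translate([214, 0, 0]) cube([46, 46, 366]);
  translate([0, 231, 0]) cube([46, 46, 366]);
  translate([214, 231, 0]) cube([46, 46, 366]);
}
translate([1392, 143, 0]) {
  translate([0, 0, 366]) cube([260, 277, 39]);
  cube([46, 46, 366]);
  translate([214, 0, 0]) cube([46, 46, 366]);
  translate([0, 231, 0]) cube([46, 46, 366]);
  translate([214, 231, 0]) cube([46, 46, 366]);
}
translate([215, 151, 731]) {
  cube([34, 261, 1271]);
  translate([668, 0, 0]) cube([34, 261, 1271]);
  translate([34, 0, 0]) cube([634, 261, 24]);
  translate([34, 0, 300]) cube([634, 261, 24]);
  translate([34, 0, 600]) cube([634, 261, 24]);
  translate([34, 0, 900]) cube([634, 261, 24]);
  translate([34, 0, 1200]) cube([634, 261, 24]);
}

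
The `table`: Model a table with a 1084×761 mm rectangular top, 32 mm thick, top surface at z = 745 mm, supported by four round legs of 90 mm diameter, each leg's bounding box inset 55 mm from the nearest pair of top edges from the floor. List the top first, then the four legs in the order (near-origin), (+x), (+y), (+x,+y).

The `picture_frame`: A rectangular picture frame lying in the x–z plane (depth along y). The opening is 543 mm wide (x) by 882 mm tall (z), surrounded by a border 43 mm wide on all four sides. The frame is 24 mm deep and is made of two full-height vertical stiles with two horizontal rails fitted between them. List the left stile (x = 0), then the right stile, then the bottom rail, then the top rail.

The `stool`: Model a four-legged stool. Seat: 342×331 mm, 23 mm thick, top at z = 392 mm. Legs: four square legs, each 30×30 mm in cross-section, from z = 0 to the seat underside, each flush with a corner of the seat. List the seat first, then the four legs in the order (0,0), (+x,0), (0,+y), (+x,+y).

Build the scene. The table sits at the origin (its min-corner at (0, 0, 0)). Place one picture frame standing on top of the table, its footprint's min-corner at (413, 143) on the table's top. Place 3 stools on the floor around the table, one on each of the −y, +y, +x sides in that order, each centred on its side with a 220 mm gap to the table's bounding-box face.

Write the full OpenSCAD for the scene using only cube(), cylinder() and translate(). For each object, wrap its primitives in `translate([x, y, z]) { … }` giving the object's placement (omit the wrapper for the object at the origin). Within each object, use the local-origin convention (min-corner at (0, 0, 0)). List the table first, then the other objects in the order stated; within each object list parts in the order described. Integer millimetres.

translate([0, 0, 713]) cube([1084, 761, 32]);
translate([100, 100, 0]) cylinder(h = 713, r = 45);
translate([984, 100, 0]) cylinder(h = 713, r = 45);
translate([100, 661, 0]) cylinder(h = 713, r = 45);
translate([984, 661, 0]) cylinder(h = 713, r = 45);
translate([413, 143, 745]) {
  cube([43, 24, 968]);
  translate([586, 0, 0]) cube([43, 24, 968]);
  translate([43, 0, 0]) cube([543, 24, 43]);
  translate([43, 0, 925]) cube([543, 24, 43]);
}
translate([371, -551, 0]) {
  translate([0, 0, 369]) cube([342, 331, 23]);
  cube([30, 30, 369]);
  translate([312, 0, 0]) cube([30, 30, 369]);
  translate([0, 301, 0]) cube([30, 30, 369]);
  translate([312, 301, 0]) cube([30, 30, 369]);
}
translate([371, 981, 0]) {
  translate([0, 0, 369]) cube([342, 331, 23]);
  cube([30, 30, 369]);
  translate([312, 0, 0]) cube([30, 30, 369]);
  translate([0, 301, 0]) cube([30, 30, 369]);
  translate([312, 301, 0]) cube([30, 30, 369]);
}
translate([1304, 215, 0]) {
  translate([0, 0, 369]) cube([342, 331, 23]);
  cube([30, 30, 369]);
  translate([312, 0, 0]) cube([30, 30, 369]);
  translate([0, 301, 0]) cube([30, 30, 369]);
  translate([312, 301, 0]) cube([30, 30, 369]);
}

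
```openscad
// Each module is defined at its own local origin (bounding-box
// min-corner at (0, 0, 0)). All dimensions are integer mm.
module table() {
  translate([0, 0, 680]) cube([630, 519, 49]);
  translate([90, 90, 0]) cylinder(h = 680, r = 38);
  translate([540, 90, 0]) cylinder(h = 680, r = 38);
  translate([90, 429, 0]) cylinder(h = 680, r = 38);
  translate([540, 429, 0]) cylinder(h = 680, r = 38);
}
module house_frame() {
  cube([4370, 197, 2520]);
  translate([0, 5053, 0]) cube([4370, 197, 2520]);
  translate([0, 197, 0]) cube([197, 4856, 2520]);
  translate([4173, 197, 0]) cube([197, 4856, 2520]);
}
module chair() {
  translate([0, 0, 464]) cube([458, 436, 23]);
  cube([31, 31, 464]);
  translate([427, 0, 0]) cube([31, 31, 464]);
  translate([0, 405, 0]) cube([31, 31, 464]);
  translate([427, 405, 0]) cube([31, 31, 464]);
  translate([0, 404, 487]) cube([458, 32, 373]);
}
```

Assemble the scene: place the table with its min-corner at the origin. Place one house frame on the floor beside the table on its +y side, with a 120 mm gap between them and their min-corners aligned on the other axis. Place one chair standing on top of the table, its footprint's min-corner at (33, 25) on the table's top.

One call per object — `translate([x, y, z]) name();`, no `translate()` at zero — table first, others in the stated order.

table();
translate([0, 639, 0]) house_frame();
translate([33, 25, 729]) chair();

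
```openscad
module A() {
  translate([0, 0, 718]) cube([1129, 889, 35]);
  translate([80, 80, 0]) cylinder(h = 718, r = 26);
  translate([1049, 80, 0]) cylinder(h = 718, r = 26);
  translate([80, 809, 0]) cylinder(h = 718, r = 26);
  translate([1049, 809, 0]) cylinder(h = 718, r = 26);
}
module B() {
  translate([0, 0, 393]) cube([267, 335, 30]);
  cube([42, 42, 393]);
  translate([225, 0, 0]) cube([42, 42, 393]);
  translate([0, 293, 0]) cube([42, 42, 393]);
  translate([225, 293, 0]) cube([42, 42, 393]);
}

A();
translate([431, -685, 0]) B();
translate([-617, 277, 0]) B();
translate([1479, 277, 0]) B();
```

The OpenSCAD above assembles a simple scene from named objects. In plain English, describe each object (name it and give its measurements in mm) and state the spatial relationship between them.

A is a table with a 1129×889 mm rectangular top, 35 mm thick, top surface at z = 753 mm, supported by four round legs of 52 mm diameter, each leg's bounding box inset 54 mm from the nearest pair of top edges, running from the floor.

B is a four-legged stool. The seat is 267×335 mm, 30 mm thick, top at z = 423 mm. It stands on four square legs, each 42×42 mm in cross-section, from z = 0 to the seat underside, each flush with a corner of the seat.

Three stools sit around the table at the −y, −x, +x sides.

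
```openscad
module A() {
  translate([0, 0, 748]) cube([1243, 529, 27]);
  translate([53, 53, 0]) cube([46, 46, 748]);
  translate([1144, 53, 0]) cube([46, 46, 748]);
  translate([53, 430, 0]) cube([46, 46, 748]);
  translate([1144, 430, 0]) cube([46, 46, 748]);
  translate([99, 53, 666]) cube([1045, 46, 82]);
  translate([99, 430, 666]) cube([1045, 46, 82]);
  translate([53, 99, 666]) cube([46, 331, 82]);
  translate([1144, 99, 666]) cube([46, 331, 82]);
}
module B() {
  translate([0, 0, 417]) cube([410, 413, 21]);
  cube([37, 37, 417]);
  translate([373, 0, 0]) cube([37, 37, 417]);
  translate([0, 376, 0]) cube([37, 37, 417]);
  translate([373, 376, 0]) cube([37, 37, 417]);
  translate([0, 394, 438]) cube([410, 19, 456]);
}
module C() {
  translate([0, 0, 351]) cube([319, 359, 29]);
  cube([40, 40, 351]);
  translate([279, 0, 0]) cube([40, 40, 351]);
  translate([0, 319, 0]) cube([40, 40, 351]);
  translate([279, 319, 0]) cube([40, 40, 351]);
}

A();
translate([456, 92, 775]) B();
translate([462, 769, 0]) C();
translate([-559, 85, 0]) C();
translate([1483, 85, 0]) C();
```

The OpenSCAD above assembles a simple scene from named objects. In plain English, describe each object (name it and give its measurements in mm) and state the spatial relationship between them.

A is a table: top 1243 mm (x) × 529 mm (y), 27 mm thick, upper face at z = 775 mm, on four 46×46 mm square legs, each inset 53 mm from the nearest pair of top edges, running from z = 0 to the bottom of the top. Four apron rails, 46 mm thick and 82 mm tall, run between adjacent legs with their top edges flush with the underside of the top and their outer faces flush with the legs' outer faces.

B is a chair: 410×413 mm seat, 21 mm thick, top at z = 438 mm, on four 37 mm square corner legs flush with the seat edges. A 19 mm thick backrest slab spans the full seat width, extending 456 mm above the seat top, its back face flush with the seat's +y edge.

C is a four-legged stool. The seat is a 319×359×29 mm slab whose top surface is at z = 380 mm; four square legs, each 40×40 mm in cross-section, run from the floor (z = 0) to the underside of the seat, each flush with a corner of the seat.

The chair is on top of the table. Three stools sit around the table at the +y, −x, +x sides.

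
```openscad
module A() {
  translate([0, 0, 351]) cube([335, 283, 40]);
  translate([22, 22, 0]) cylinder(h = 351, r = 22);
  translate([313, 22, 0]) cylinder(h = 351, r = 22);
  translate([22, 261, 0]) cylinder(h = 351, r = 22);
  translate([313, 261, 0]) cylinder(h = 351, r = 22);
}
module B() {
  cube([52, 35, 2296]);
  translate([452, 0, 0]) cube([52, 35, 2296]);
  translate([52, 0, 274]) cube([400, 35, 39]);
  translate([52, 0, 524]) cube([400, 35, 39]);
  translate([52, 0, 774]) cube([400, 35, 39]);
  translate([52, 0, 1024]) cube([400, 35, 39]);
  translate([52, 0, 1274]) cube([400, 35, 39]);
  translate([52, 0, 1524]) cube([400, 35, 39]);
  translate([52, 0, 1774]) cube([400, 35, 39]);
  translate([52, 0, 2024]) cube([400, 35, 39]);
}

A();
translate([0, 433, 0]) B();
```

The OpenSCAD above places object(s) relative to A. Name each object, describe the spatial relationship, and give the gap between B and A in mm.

The ladder's nearest face is 150 mm from the stool's +y face.

A is a stool. B is a ladder. The ladder is on the floor beside the stool on its +y side. The gap between the ladder and the stool is 150 mm.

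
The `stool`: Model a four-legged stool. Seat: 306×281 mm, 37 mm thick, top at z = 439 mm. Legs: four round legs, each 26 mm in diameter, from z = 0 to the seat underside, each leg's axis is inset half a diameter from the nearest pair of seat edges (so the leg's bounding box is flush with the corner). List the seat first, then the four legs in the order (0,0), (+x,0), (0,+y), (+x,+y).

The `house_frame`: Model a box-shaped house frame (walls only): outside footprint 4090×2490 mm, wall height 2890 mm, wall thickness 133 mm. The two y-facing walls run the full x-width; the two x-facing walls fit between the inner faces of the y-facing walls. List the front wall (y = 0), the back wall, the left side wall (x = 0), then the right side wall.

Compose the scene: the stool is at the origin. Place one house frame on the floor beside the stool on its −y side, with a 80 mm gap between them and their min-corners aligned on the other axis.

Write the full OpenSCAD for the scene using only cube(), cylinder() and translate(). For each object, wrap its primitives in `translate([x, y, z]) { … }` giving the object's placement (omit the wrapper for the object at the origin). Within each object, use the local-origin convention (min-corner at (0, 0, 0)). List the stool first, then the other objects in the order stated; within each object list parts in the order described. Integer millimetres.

translate([0, 0, 402]) cube([306, 281, 37]);
translate([13, 13, 0]) cylinder(h = 402, r = 13);
translate([293, 13, 0]) cylinder(h = 402, r = 13);
translate([13, 268, 0]) cylinder(h = 402, r = 13);
translate([293, 268, 0]) cylinder(h = 402, r = 13);
translate([0, -2570, 0]) {
  cube([4090, 133, 2890]);
  translate([0, 2357, 0]) cube([4090, 133, 2890]);
  translate([0, 133, 0]) cube([133, 2224, 2890]);
  translate([3957, 133, 0]) cube([133, 2224, 2890]);
}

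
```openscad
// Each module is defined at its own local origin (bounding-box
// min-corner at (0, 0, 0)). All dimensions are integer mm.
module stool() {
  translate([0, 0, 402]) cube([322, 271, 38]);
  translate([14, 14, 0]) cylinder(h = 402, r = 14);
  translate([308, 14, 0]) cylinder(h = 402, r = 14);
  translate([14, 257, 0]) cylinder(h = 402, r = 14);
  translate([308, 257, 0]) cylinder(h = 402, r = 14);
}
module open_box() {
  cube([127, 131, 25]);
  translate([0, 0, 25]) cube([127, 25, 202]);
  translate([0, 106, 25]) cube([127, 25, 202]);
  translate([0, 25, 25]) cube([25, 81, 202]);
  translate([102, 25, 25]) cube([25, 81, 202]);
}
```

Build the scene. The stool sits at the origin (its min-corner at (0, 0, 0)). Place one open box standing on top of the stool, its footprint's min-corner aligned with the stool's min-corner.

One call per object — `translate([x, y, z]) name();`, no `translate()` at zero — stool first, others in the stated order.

stool();
translate([0, 0, 440]) open_box();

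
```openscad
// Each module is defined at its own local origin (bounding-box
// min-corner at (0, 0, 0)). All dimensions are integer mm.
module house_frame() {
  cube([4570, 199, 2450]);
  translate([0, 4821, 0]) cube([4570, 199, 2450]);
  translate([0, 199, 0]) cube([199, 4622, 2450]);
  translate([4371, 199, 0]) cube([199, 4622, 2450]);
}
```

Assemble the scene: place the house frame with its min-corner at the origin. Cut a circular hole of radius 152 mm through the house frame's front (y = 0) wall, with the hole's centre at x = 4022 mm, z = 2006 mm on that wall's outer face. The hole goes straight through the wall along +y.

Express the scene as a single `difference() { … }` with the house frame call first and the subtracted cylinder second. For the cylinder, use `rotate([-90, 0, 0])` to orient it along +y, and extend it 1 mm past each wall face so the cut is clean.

difference() {
  house_frame();
  translate([4022, -1, 2006]) rotate([-90, 0, 0]) cylinder(h = 201, r = 152);
}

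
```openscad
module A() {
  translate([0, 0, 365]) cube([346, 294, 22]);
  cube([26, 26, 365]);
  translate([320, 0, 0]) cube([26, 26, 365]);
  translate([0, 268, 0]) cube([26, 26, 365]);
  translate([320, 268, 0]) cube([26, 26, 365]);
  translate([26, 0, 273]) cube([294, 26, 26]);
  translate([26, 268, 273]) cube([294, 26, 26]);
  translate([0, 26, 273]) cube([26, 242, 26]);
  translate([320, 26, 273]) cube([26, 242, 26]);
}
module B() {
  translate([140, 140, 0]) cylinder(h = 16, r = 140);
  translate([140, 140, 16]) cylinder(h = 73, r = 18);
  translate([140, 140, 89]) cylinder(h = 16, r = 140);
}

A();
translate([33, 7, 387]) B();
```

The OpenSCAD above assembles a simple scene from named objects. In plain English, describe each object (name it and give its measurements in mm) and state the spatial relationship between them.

A is a four-legged stool. The seat is 346×294 mm, 22 mm thick, top at z = 387 mm. It stands on four square legs, each 26×26 mm in cross-section, from z = 0 to the seat underside, each flush with a corner of the seat. Four stretchers, 26 mm wide and 26 mm tall, connect adjacent legs with their undersides at z = 273 mm, each running between the inner faces of the legs it joins and aligned with the legs' outer faces on the other axis.

B is a spool: two coaxial disc flanges of radius 140 mm and thickness 16 mm, joined by a core cylinder of radius 18 mm and height 73 mm. The lower flange rests on z = 0 and the three cylinders share a vertical axis.

The spool is on top of the stool, centred.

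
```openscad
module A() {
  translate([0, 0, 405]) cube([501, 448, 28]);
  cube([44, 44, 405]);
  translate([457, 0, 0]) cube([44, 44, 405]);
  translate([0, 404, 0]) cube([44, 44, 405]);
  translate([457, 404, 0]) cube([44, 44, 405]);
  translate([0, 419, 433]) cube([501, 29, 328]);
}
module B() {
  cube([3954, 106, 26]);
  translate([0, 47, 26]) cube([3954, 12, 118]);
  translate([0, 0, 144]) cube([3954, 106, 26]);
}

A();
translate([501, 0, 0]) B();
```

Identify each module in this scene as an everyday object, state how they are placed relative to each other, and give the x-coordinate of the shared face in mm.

A is a chair. B is an I-beam. The I-beam is against the chair's +x side, with their −y faces flush. The x-coordinate of the shared face is 501 mm.

The chair's +x face and the I-beam's −x face are both at x = 501 mm.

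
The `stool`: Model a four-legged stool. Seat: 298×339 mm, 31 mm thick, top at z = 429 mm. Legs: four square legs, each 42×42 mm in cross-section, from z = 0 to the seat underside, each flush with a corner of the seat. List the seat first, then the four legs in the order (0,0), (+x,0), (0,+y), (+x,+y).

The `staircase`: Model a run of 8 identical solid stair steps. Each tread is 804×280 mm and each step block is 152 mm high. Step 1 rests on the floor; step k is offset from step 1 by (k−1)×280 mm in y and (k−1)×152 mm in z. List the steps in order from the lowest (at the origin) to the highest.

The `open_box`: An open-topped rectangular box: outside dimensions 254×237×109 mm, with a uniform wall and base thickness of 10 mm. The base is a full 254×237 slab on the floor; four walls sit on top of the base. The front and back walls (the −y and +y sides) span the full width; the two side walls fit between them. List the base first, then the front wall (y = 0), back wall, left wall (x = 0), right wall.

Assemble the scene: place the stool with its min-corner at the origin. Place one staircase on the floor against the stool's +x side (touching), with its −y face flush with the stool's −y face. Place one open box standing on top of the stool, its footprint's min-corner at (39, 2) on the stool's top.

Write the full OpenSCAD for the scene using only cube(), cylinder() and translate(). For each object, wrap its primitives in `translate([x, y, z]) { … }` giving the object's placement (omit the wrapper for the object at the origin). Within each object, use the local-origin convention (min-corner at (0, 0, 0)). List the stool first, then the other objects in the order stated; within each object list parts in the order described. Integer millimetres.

translate([0, 0, 398]) cube([298, 339, 31]);
cube([42, 42, 398]);
translate([256, 0, 0]) cube([42, 42, 398]);
translate([0, 297, 0]) cube([42, 42, 398]);
translate([256, 297, 0]) cube([42, 42, 398]);
translate([298, 0, 0]) {
  cube([804, 280, 152]);
  translate([0, 280, 152]) cube([804, 280, 152]);
  translate([0, 560, 304]) cube([804, 280, 152]);
  translate([0, 840, 456]) cube([804, 280, 152]);
  translate([0, 1120, 608]) cube([804, 280, 152]);
  translate([0, 1400, 760]) cube([804, 280, 152]);
  translate([0, 1680, 912]) cube([804, 280, 152]);
  translate([0, 1960, 1064]) cube([804, 280, 152]);
}
translate([39, 2, 429]) {
  cube([254, 237, 10]);
  translate([0, 0, 10]) cube([254, 10, 99]);
  translate([0, 227, 10]) cube([254, 10, 99]);
  translate([0, 10, 10]) cube([10, 217, 99]);
  translate([244, 10, 10]) cube([10, 217, 99]);
}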